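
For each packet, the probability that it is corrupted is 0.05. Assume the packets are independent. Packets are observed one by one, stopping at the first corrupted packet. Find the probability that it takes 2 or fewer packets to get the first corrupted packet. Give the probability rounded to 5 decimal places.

0.09750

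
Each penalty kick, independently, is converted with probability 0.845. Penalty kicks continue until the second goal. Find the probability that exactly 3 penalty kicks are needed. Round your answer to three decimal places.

0.221

Y = trial on which the second success occurs; negative binomial, r=2, p=0.845.
P(Y=3) = C(2,1) · p^2 · (1−p)^1
= 2 · 0.71403 · 0.155 = 0.22135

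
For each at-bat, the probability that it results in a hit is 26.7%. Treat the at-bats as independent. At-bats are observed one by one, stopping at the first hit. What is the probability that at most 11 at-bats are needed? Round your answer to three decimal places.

Y = number of at-bats to the first success; geometric, p = 0.267.
P(Y ≤ 11) = 1 − (1−p)^11 = 1 − 0.03282 = 0.96718

0.967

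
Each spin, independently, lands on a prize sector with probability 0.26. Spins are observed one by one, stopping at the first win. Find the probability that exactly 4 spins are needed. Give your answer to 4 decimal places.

Geometric (trials to first success), p = 0.26.
P(Y = 4) = (1−p)^3 · p = 0.40522 · 0.26 = 0.105358

0.1054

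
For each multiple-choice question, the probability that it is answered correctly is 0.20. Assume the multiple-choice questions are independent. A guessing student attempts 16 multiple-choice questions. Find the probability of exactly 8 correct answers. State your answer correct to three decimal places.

0.006

X ~ Binomial(n=16, p=0.20).
P(X=8) = C(16,8) · p^8 · (1−p)^8
= 12870 · 2.56e-06 · 0.16777 = 0.00553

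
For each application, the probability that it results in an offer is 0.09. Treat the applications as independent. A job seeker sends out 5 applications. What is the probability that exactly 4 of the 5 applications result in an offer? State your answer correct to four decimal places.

X ~ Binomial(n=5, p=0.09).
P(X=4) = C(5,4) · p^4 · (1−p)^1
= 5 · 6.561e-05 · 0.91 = 0.000299

0.0003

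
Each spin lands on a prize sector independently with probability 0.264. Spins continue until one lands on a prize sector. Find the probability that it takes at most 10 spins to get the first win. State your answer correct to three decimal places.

0.953

Y = number of spins to the first success; geometric, p = 0.264.
P(Y ≤ 10) = 1 − (1−p)^10 = 1 − 0.04664 = 0.95336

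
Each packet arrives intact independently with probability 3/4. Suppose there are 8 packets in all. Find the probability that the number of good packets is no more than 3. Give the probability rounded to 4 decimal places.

X ~ Binomial(8, 0.75); P(X ≤ 3) = Σ C(8,k) p^k (1−p)^(8−k) over k:
  k=0: C(8,0)·0.75^0·0.25^8 = 0.000015
  k=1: C(8,1)·0.75^1·0.25^7 = 0.000366
  k=2: C(8,2)·0.75^2·0.25^6 = 0.003845
  k=3: C(8,3)·0.75^3·0.25^5 = 0.023071
Total = 0.027298

0.0273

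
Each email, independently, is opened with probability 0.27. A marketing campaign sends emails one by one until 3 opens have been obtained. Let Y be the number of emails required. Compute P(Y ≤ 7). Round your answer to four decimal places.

0.2861

Finishing within 7 emails ⇔ at least 3 successes in the first 7. With X ~ Binomial(7, 0.27), P(Y ≤ 7) = 1 − P(X ≤ 2).
  k=0: C(7,0)·0.27^0·0.73^7 = 0.110474
  k=1: C(7,1)·0.27^1·0.73^6 = 0.286022
  k=2: C(7,2)·0.27^2·0.73^5 = 0.317367
1 − 0.713862 = 0.286138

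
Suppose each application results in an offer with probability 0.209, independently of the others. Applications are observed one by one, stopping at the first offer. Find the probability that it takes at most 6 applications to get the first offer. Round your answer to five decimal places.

Y = number of applications to the first success; geometric, p = 0.209.
P(Y ≤ 6) = 1 − (1−p)^6 = 1 − 0.2449395 = 0.7550605

0.75506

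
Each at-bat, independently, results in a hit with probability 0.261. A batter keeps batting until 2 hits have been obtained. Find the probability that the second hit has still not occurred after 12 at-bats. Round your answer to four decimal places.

0.1390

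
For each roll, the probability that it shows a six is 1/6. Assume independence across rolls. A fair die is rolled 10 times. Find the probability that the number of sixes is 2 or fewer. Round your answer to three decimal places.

X ~ Binomial(10, 0.166667); P(X ≤ 2) = Σ C(10,k) p^k (1−p)^(10−k) over k:
  k=0: C(10,0)·0.166667^0·0.833333^10 = 0.16151
  k=1: C(10,1)·0.166667^1·0.833333^9 = 0.32301
  k=2: C(10,2)·0.166667^2·0.833333^8 = 0.29071
Total = 0.77523

0.775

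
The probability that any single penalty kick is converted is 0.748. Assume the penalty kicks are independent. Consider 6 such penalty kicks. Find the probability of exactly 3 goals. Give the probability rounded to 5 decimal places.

X ~ Binomial(n=6, p=0.748).
P(X=3) = C(6,3) · p^3 · (1−p)^3
= 20 · 0.41851 · 0.016003 = 0.1339481

0.13395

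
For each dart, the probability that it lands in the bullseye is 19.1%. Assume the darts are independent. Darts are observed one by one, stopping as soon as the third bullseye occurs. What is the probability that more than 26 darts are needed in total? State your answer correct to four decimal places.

0.1021

Needing more than 26 darts ⇔ fewer than 3 successes in the first 26. With X ~ Binomial(26, 0.191), P(Y > 26) = P(X ≤ 2).
  k=0: C(26,0)·0.191^0·0.809^26 = 0.004043
  k=1: C(26,1)·0.191^1·0.809^25 = 0.024815
  k=2: C(26,2)·0.191^2·0.809^24 = 0.073234
P(X ≤ 2) = 0.102092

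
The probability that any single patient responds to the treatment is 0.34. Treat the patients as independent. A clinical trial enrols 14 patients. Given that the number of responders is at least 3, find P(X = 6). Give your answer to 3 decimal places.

0.185

X ~ Binomial(14, 0.34). Want P(X=6 | X≥3) = P(X=6) / P(X≥3).
P(X=6) = C(14,6)·0.34^6·0.66^8 = 0.16702
P(X≥3) = 1 − 0.00298 − 0.02146 − 0.07187 = 0.90370
Ratio = 0.16702 / 0.90370 = 0.18482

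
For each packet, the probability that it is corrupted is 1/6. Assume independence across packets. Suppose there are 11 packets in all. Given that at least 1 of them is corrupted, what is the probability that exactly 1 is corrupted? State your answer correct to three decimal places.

0.342

X ~ Binomial(11, 0.166667). Want P(X=1 | X≥1) = P(X=1) / P(X≥1).
P(X=1) = C(11,1)·0.166667^1·0.833333^10 = 0.29609
P(X≥1) = 1 − 0.13459 = 0.86541
Ratio = 0.29609 / 0.86541 = 0.34214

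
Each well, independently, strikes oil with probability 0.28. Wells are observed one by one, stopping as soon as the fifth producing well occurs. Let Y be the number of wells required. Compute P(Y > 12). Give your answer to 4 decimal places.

Needing more than 12 wells ⇔ fewer than 5 successes in the first 12. With X ~ Binomial(12, 0.28), P(Y > 12) = P(X ≤ 4).
  k=0: C(12,0)·0.28^0·0.72^12 = 0.019408
  k=1: C(12,1)·0.28^1·0.72^11 = 0.090573
  k=2: C(12,2)·0.28^2·0.72^10 = 0.193725
  k=3: C(12,3)·0.28^3·0.72^9 = 0.251125
  k=4: C(12,4)·0.28^4·0.72^8 = 0.219734
P(X ≤ 4) = 0.774564

0.7746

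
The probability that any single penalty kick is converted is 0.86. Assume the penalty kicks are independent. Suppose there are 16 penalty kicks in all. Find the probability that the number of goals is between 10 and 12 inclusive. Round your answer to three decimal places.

X ~ Binomial(16, 0.86); P(10 ≤ X ≤ 12) = Σ C(16,k) p^k (1−p)^(16−k) over k:
  k=10: C(16,10)·0.86^10·0.14^6 = 0.01334
  k=11: C(16,11)·0.86^11·0.14^5 = 0.04471
  k=12: C(16,12)·0.86^12·0.14^4 = 0.11444
Total = 0.17249

0.172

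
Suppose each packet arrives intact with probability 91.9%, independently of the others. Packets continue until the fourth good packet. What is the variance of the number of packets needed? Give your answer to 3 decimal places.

0.384

Y = total packets until the fourth success; negative binomial with r=4, p=0.919.
Var(Y) = r(1−p)/p² = 4·0.081 / 0.919² = 0.38363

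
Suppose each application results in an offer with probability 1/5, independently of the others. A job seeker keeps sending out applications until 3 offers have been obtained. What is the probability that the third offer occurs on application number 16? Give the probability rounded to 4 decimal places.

0.0462

Y = trial on which the third success occurs; negative binomial, r=3, p=0.20.
P(Y=16) = C(15,2) · p^3 · (1−p)^13
= 105 · 0.008 · 0.054976 = 0.046179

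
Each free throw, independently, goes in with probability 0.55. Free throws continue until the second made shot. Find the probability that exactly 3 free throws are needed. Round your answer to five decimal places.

Y = trial on which the second success occurs; negative binomial, r=2, p=0.55.
P(Y=3) = C(2,1) · p^2 · (1−p)^1
= 2 · 0.3025 · 0.45 = 0.2722500

0.27225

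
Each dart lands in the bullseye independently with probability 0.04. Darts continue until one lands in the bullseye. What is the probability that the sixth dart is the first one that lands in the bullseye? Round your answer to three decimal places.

Geometric (trials to first success), p = 0.04.
P(Y = 6) = (1−p)^5 · p = 0.81537 · 0.04 = 0.03261

0.033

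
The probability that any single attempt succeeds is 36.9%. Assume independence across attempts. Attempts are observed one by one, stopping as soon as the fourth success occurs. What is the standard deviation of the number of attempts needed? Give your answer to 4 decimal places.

4.3054

Y = total attempts until the fourth success; negative binomial with r=4, p=0.369.
SD(Y) = √[r(1−p)/p²] = √(18.536879) = 4.305448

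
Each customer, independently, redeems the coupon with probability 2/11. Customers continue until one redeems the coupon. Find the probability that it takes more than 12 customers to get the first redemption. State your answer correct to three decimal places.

0.090

Y = number of customers to the first success; geometric, p = 0.181818.
P(Y > 12) = P(first 12 all fail) = (1−p)^12 = 0.08999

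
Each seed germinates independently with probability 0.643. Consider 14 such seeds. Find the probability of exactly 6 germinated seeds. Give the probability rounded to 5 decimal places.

X ~ Binomial(n=14, p=0.643).
P(X=6) = C(14,6) · p^6 · (1−p)^8
= 3003 · 0.070675 · 0.00026384 = 0.0559973

0.05600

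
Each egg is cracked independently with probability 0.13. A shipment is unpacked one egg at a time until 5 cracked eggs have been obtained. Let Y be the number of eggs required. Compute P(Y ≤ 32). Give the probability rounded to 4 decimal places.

0.4043

Finishing within 32 eggs ⇔ at least 5 successes in the first 32. With X ~ Binomial(32, 0.13), P(Y ≤ 32) = 1 − P(X ≤ 4).
  k=0: C(32,0)·0.13^0·0.87^32 = 0.011604
  k=1: C(32,1)·0.13^1·0.87^31 = 0.055487
  k=2: C(32,2)·0.13^2·0.87^30 = 0.128513
  k=3: C(32,3)·0.13^3·0.87^29 = 0.192030
  k=4: C(32,4)·0.13^4·0.87^28 = 0.208033
1 − 0.595667 = 0.404333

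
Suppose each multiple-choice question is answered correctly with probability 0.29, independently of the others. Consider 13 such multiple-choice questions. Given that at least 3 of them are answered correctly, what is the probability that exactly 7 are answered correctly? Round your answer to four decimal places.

X ~ Binomial(13, 0.29). Want P(X=7 | X≥3) = P(X=7) / P(X≥3).
P(X=7) = C(13,7)·0.29^7·0.71^6 = 0.037919
P(X≥3) = 1 − 0.011651 − 0.061865 − 0.151612 = 0.774873
Ratio = 0.037919 / 0.774873 = 0.048935

0.0489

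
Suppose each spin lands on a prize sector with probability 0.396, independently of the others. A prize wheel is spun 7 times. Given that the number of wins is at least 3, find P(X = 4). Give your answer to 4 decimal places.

0.3319

X ~ Binomial(7, 0.396). Want P(X=4 | X≥3) = P(X=4) / P(X≥3).
P(X=4) = C(7,4)·0.396^4·0.604^3 = 0.189653
P(X≥3) = 1 − 0.029326 − 0.134591 − 0.264725 = 0.571358
Ratio = 0.189653 / 0.571358 = 0.331933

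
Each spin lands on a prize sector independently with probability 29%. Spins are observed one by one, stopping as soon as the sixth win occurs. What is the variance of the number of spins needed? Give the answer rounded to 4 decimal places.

Y = total spins until the sixth success; negative binomial with r=6, p=0.29.
Var(Y) = r(1−p)/p² = 6·0.71 / 0.29² = 50.653983

50.6540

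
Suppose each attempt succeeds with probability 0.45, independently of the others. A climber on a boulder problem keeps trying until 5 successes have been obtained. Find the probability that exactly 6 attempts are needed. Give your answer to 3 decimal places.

0.051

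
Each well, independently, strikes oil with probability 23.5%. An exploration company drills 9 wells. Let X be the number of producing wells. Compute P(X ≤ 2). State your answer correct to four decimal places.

0.6427

X ~ Binomial(9, 0.235); P(X ≤ 2) = Σ C(9,k) p^k (1−p)^(9−k) over k:
  k=0: C(9,0)·0.235^0·0.765^9 = 0.089733
  k=1: C(9,1)·0.235^1·0.765^8 = 0.248086
  k=2: C(9,2)·0.235^2·0.765^7 = 0.304837
Total = 0.642656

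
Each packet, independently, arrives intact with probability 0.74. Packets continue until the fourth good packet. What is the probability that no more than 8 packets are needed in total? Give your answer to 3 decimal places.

0.968

Finishing within 8 packets ⇔ at least 4 successes in the first 8. With X ~ Binomial(8, 0.74), P(Y ≤ 8) = 1 − P(X ≤ 3).
  k=0: C(8,0)·0.74^0·0.26^8 = 0.00002
  k=1: C(8,1)·0.74^1·0.26^7 = 0.00048
  k=2: C(8,2)·0.74^2·0.26^6 = 0.00474
  k=3: C(8,3)·0.74^3·0.26^5 = 0.02696
1 − 0.03219 = 0.96781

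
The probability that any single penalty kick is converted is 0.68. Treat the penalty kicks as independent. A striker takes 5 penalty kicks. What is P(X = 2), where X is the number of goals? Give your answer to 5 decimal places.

0.15152

X ~ Binomial(n=5, p=0.68).
P(X=2) = C(5,2) · p^2 · (1−p)^3
= 10 · 0.4624 · 0.032768 = 0.1515192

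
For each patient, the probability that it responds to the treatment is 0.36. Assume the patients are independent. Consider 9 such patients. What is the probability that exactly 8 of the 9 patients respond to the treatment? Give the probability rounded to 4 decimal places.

0.0016

X ~ Binomial(n=9, p=0.36).
P(X=8) = C(9,8) · p^8 · (1−p)^1
= 9 · 0.00028211 · 0.64 = 0.001625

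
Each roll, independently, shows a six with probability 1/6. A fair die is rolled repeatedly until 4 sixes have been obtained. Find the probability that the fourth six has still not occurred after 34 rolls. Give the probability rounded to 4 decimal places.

Needing more than 34 rolls ⇔ fewer than 4 successes in the first 34. With X ~ Binomial(34, 0.166667), P(Y > 34) = P(X ≤ 3).
  k=0: C(34,0)·0.166667^0·0.833333^34 = 0.002032
  k=1: C(34,1)·0.166667^1·0.833333^33 = 0.013815
  k=2: C(34,2)·0.166667^2·0.833333^32 = 0.045589
  k=3: C(34,3)·0.166667^3·0.833333^31 = 0.097257
P(X ≤ 3) = 0.158692

0.1587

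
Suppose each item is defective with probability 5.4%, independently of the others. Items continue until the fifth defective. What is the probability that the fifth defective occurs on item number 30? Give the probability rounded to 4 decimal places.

0.0027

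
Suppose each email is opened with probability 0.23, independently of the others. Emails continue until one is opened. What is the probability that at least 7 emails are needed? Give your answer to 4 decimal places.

0.2084

Y = number of emails to the first success; geometric, p = 0.23.
P(Y > 6) = P(first 6 all fail) = (1−p)^6 = 0.208422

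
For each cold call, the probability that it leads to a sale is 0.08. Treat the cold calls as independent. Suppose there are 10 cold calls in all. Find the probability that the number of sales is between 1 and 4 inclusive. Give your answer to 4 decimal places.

X ~ Binomial(10, 0.08); P(1 ≤ X ≤ 4) = Σ C(10,k) p^k (1−p)^(10−k) over k:
  k=1: C(10,1)·0.08^1·0.92^9 = 0.377729
  k=2: C(10,2)·0.08^2·0.92^8 = 0.147807
  k=3: C(10,3)·0.08^3·0.92^7 = 0.034274
  k=4: C(10,4)·0.08^4·0.92^6 = 0.005216
Total = 0.565026

0.5650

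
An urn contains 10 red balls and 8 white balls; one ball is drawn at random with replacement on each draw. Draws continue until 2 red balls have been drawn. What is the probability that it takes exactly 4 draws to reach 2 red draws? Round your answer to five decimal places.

0.18290

Y = trial on which the second success occurs; negative binomial, r=2, p=0.555556.
P(Y=4) = C(3,1) · p^2 · (1−p)^2
= 3 · 0.30864 · 0.19753 = 0.1828989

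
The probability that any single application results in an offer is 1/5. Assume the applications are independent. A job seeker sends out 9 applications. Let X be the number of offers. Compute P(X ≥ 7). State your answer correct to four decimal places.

X ~ Binomial(9, 0.20); P(X ≥ 7) = Σ C(9,k) p^k (1−p)^(9−k) over k:
  k=7: C(9,7)·0.20^7·0.80^2 = 0.000295
  k=8: C(9,8)·0.20^8·0.80^1 = 0.000018
  k=9: C(9,9)·0.20^9·0.80^0 = 0.000001
Total = 0.000314

0.0003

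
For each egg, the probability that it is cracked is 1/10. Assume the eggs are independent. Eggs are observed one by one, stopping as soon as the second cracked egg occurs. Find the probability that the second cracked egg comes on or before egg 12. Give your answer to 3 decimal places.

Finishing within 12 eggs ⇔ at least 2 successes in the first 12. With X ~ Binomial(12, 0.10), P(Y ≤ 12) = 1 − P(X ≤ 1).
  k=0: C(12,0)·0.10^0·0.90^12 = 0.28243
  k=1: C(12,1)·0.10^1·0.90^11 = 0.37657
1 − 0.65900 = 0.34100

0.341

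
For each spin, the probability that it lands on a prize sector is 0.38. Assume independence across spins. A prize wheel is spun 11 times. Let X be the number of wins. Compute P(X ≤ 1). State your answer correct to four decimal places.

X ~ Binomial(11, 0.38); P(X ≤ 1) = Σ C(11,k) p^k (1−p)^(11−k) over k:
  k=0: C(11,0)·0.38^0·0.62^11 = 0.005204
  k=1: C(11,1)·0.38^1·0.62^10 = 0.035083
Total = 0.040286

0.0403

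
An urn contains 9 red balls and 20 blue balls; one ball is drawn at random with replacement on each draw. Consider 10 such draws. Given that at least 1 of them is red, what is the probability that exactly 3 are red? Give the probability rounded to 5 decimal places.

0.27280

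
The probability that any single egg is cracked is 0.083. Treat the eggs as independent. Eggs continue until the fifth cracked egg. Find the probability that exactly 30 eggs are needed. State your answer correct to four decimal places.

0.0107

Y = trial on which the fifth success occurs; negative binomial, r=5, p=0.083.
P(Y=30) = C(29,4) · p^5 · (1−p)^25
= 23751 · 3.939e-06 · 0.11461 = 0.010723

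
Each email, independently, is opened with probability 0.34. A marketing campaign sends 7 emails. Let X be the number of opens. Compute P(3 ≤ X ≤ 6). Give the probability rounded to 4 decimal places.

X ~ Binomial(7, 0.34); P(3 ≤ X ≤ 6) = Σ C(7,k) p^k (1−p)^(7−k) over k:
  k=3: C(7,3)·0.34^3·0.66^4 = 0.261024
  k=4: C(7,4)·0.34^4·0.66^3 = 0.134467
  k=5: C(7,5)·0.34^5·0.66^2 = 0.041563
  k=6: C(7,6)·0.34^6·0.66^1 = 0.007137
Total = 0.444191

0.4442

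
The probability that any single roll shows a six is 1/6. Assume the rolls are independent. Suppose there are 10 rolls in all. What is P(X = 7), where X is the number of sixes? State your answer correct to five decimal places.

X ~ Binomial(n=10, p=0.166667).
P(X=7) = C(10,7) · p^7 · (1−p)^3
= 120 · 3.5722e-06 · 0.5787 = 0.0002481

0.00025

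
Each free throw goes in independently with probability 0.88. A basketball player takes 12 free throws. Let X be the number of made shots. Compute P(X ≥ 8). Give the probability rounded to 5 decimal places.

X ~ Binomial(12, 0.88); P(X ≥ 8) = Σ C(12,k) p^k (1−p)^(12−k) over k:
  k=8: C(12,8)·0.88^8·0.12^4 = 0.0369140
  k=9: C(12,9)·0.88^9·0.12^3 = 0.1203124
  k=10: C(12,10)·0.88^10·0.12^2 = 0.2646873
  k=11: C(12,11)·0.88^11·0.12^1 = 0.3529164
  k=12: C(12,12)·0.88^12·0.12^0 = 0.2156712
Total = 0.9905014

0.99050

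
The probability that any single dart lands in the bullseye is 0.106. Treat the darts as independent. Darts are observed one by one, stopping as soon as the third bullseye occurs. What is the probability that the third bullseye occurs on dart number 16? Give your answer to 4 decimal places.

0.0291

Y = trial on which the third success occurs; negative binomial, r=3, p=0.106.
P(Y=16) = C(15,2) · p^3 · (1−p)^13
= 105 · 0.001191 · 0.23302 = 0.029140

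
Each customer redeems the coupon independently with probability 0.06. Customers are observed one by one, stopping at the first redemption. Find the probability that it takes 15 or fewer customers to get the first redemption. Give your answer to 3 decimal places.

0.605

Y = number of customers to the first success; geometric, p = 0.06.
P(Y ≤ 15) = 1 − (1−p)^15 = 1 − 0.39529 = 0.60471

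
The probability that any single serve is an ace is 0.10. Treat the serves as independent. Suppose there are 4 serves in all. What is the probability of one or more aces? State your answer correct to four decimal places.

P(at least one) = 1 − P(none) = 1 − (1 − 0.10)^4
= 1 − 0.656100 = 0.343900

0.3439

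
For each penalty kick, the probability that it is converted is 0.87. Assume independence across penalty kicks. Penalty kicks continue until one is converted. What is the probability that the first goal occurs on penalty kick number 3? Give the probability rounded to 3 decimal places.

Geometric (trials to first success), p = 0.87.
P(Y = 3) = (1−p)^2 · p = 0.0169 · 0.87 = 0.01470

0.015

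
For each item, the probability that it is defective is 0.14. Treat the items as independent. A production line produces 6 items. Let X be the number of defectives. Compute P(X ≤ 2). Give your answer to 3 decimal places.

0.961

X ~ Binomial(6, 0.14); P(X ≤ 2) = Σ C(6,k) p^k (1−p)^(6−k) over k:
  k=0: C(6,0)·0.14^0·0.86^6 = 0.40457
  k=1: C(6,1)·0.14^1·0.86^5 = 0.39516
  k=2: C(6,2)·0.14^2·0.86^4 = 0.16082
Total = 0.96055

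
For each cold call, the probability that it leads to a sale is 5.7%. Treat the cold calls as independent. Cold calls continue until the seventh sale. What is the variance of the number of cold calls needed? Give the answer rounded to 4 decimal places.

2031.7021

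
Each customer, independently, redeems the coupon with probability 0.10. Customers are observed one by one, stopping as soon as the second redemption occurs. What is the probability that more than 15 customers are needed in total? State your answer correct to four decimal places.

0.5490

Needing more than 15 customers ⇔ fewer than 2 successes in the first 15. With X ~ Binomial(15, 0.10), P(Y > 15) = P(X ≤ 1).
  k=0: C(15,0)·0.10^0·0.90^15 = 0.205891
  k=1: C(15,1)·0.10^1·0.90^14 = 0.343152
P(X ≤ 1) = 0.549043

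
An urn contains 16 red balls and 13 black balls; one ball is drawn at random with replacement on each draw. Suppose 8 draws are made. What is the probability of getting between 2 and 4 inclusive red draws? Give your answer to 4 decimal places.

0.5013

X ~ Binomial(8, 0.551724); P(2 ≤ X ≤ 4) = Σ C(8,k) p^k (1−p)^(8−k) over k:
  k=2: C(8,2)·0.551724^2·0.448276^6 = 0.069163
  k=3: C(8,3)·0.551724^3·0.448276^5 = 0.170248
  k=4: C(8,4)·0.551724^4·0.448276^4 = 0.261919
Total = 0.501330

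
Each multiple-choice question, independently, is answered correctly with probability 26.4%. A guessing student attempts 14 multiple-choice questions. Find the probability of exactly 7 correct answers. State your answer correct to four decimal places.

0.0359

X ~ Binomial(n=14, p=0.264).
P(X=7) = C(14,7) · p^7 · (1−p)^7
= 3432 · 8.9377e-05 · 0.11699 = 0.035886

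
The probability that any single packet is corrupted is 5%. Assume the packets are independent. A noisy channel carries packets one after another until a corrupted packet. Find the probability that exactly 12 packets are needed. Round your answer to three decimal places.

Geometric (trials to first success), p = 0.05.
P(Y = 12) = (1−p)^11 · p = 0.5688 · 0.05 = 0.02844

0.028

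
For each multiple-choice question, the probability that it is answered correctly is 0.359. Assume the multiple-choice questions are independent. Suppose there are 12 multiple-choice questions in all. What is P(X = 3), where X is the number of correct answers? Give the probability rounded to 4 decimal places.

0.1860

X ~ Binomial(n=12, p=0.359).
P(X=3) = C(12,3) · p^3 · (1−p)^9
= 220 · 0.046268 · 0.018269 = 0.185964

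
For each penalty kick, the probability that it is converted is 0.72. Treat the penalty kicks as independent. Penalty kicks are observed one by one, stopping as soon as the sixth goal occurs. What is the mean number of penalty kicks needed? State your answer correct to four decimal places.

Y = total penalty kicks until the sixth success; negative binomial with r=6, p=0.72.
E[Y] = r / p = 6 / 0.72 = 8.333333

8.3333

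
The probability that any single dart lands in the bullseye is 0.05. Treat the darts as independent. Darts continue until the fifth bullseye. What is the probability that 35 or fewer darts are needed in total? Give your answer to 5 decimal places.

Finishing within 35 darts ⇔ at least 5 successes in the first 35. With X ~ Binomial(35, 0.05), P(Y ≤ 35) = 1 − P(X ≤ 4).
  k=0: C(35,0)·0.05^0·0.95^35 = 0.1660834
  k=1: C(35,1)·0.05^1·0.95^34 = 0.3059431
  k=2: C(35,2)·0.05^2·0.95^33 = 0.2737385
  k=3: C(35,3)·0.05^3·0.95^32 = 0.1584802
  k=4: C(35,4)·0.05^4·0.95^31 = 0.0667285
1 − 0.9709737 = 0.0290263

0.02903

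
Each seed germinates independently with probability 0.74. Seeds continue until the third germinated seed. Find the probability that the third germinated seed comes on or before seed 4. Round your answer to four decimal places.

Finishing within 4 seeds ⇔ at least 3 successes in the first 4. With X ~ Binomial(4, 0.74), P(Y ≤ 4) = 1 − P(X ≤ 2).
  k=0: C(4,0)·0.74^0·0.26^4 = 0.004570
  k=1: C(4,1)·0.74^1·0.26^3 = 0.052025
  k=2: C(4,2)·0.74^2·0.26^2 = 0.222107
1 − 0.278701 = 0.721299

0.7213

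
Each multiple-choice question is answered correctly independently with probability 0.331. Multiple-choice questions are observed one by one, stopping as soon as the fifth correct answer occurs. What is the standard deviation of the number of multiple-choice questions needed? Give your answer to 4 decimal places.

Y = total multiple-choice questions until the fifth success; negative binomial with r=5, p=0.331.
SD(Y) = √[r(1−p)/p²] = √(30.530937) = 5.525481

5.5255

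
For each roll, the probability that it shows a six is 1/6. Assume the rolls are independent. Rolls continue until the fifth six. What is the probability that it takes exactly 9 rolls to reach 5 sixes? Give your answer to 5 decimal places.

Y = trial on which the fifth success occurs; negative binomial, r=5, p=0.166667.
P(Y=9) = C(8,4) · p^5 · (1−p)^4
= 70 · 0.0001286 · 0.48225 = 0.0043413

0.00434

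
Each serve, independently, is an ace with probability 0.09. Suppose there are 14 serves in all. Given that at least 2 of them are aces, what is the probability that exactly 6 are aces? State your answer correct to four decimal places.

X ~ Binomial(14, 0.09). Want P(X=6 | X≥2) = P(X=6) / P(X≥2).
P(X=6) = C(14,6)·0.09^6·0.91^8 = 0.000750
P(X≥2) = 1 − 0.267042 − 0.369750 = 0.363208
Ratio = 0.000750 / 0.363208 = 0.002066

0.0021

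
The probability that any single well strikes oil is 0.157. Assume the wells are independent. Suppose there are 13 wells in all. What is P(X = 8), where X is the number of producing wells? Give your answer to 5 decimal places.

0.00020

X ~ Binomial(n=13, p=0.157).
P(X=8) = C(13,8) · p^8 · (1−p)^5
= 1287 · 3.6915e-07 · 0.42573 = 0.0002023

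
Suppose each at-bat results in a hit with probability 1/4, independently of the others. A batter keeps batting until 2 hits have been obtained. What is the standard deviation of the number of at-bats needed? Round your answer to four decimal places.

4.8990

Y = total at-bats until the second success; negative binomial with r=2, p=0.25.
SD(Y) = √[r(1−p)/p²] = √(24.000000) = 4.898979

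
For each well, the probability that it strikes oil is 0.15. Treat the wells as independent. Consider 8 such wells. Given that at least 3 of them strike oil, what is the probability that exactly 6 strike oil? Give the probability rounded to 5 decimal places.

X ~ Binomial(8, 0.15). Want P(X=6 | X≥3) = P(X=6) / P(X≥3).
P(X=6) = C(8,6)·0.15^6·0.85^2 = 0.0002304
P(X≥3) = 1 − 0.2724905 − 0.3846925 − 0.2376042 = 0.1052128
Ratio = 0.0002304 / 0.1052128 = 0.0021902

0.00219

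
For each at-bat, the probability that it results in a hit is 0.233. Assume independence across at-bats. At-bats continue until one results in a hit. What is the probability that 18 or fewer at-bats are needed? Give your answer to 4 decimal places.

Y = number of at-bats to the first success; geometric, p = 0.233.
P(Y ≤ 18) = 1 − (1−p)^18 = 1 − 0.008439 = 0.991561

0.9916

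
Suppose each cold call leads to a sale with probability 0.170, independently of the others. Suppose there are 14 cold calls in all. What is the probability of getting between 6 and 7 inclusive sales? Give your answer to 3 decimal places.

0.020

X ~ Binomial(14, 0.17); P(6 ≤ X ≤ 7) = Σ C(14,k) p^k (1−p)^(14−k) over k:
  k=6: C(14,6)·0.17^6·0.83^8 = 0.01633
  k=7: C(14,7)·0.17^7·0.83^7 = 0.00382
Total = 0.02015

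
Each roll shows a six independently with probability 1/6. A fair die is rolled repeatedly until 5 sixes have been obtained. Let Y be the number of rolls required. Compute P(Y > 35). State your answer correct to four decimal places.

Needing more than 35 rolls ⇔ fewer than 5 successes in the first 35. With X ~ Binomial(35, 0.166667), P(Y > 35) = P(X ≤ 4).
  k=0: C(35,0)·0.166667^0·0.833333^35 = 0.001693
  k=1: C(35,1)·0.166667^1·0.833333^34 = 0.011851
  k=2: C(35,2)·0.166667^2·0.833333^33 = 0.040293
  k=3: C(35,3)·0.166667^3·0.833333^32 = 0.088645
  k=4: C(35,4)·0.166667^4·0.833333^31 = 0.141833
P(X ≤ 4) = 0.284315

0.2843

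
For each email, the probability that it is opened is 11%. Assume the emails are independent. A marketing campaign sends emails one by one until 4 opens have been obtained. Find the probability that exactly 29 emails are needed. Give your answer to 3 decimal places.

Y = trial on which the fourth success occurs; negative binomial, r=4, p=0.11.
P(Y=29) = C(28,3) · p^4 · (1−p)^25
= 3276 · 0.00014641 · 0.054294 = 0.02604

0.026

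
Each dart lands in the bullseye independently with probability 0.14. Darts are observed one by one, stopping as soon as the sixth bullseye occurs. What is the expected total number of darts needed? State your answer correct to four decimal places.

Y = total darts until the sixth success; negative binomial with r=6, p=0.14.
E[Y] = r / p = 6 / 0.14 = 42.857143

42.8571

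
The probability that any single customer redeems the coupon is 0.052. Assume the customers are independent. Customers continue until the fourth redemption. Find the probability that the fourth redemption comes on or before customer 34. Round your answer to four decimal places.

Finishing within 34 customers ⇔ at least 4 successes in the first 34. With X ~ Binomial(34, 0.052), P(Y ≤ 34) = 1 − P(X ≤ 3).
  k=0: C(34,0)·0.052^0·0.948^34 = 0.162736
  k=1: C(34,1)·0.052^1·0.948^33 = 0.303499
  k=2: C(34,2)·0.052^2·0.948^32 = 0.274686
  k=3: C(34,3)·0.052^3·0.948^31 = 0.160716
1 − 0.901637 = 0.098363

0.0984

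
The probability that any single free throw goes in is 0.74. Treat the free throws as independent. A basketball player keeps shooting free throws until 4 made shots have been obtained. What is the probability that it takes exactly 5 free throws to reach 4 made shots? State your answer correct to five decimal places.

Y = trial on which the fourth success occurs; negative binomial, r=4, p=0.74.
P(Y=5) = C(4,3) · p^4 · (1−p)^1
= 4 · 0.29987 · 0.26 = 0.3118604

0.31186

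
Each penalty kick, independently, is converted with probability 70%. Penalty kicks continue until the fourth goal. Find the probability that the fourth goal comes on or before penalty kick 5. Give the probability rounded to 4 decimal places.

0.5282

Finishing within 5 penalty kicks ⇔ at least 4 successes in the first 5. With X ~ Binomial(5, 0.70), P(Y ≤ 5) = 1 − P(X ≤ 3).
  k=0: C(5,0)·0.70^0·0.30^5 = 0.002430
  k=1: C(5,1)·0.70^1·0.30^4 = 0.028350
  k=2: C(5,2)·0.70^2·0.30^3 = 0.132300
  k=3: C(5,3)·0.70^3·0.30^2 = 0.308700
1 − 0.471780 = 0.528220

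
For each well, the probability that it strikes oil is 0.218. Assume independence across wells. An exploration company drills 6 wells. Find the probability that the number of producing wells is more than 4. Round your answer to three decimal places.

0.002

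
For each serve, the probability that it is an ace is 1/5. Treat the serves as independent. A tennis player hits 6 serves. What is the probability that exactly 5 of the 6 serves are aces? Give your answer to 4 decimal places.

0.0015

X ~ Binomial(n=6, p=0.20).
P(X=5) = C(6,5) · p^5 · (1−p)^1
= 6 · 0.00032 · 0.8 = 0.001536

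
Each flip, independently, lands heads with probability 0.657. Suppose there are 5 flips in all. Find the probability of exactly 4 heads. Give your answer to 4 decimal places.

0.3195

X ~ Binomial(n=5, p=0.657).
P(X=4) = C(5,4) · p^4 · (1−p)^1
= 5 · 0.18632 · 0.343 = 0.319540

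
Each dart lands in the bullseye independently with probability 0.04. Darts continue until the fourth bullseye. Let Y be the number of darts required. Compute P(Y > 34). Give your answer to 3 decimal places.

Needing more than 34 darts ⇔ fewer than 4 successes in the first 34. With X ~ Binomial(34, 0.04), P(Y > 34) = P(X ≤ 3).
  k=0: C(34,0)·0.04^0·0.96^34 = 0.24959
  k=1: C(34,1)·0.04^1·0.96^33 = 0.35358
  k=2: C(34,2)·0.04^2·0.96^32 = 0.24309
  k=3: C(34,3)·0.04^3·0.96^31 = 0.10804
P(X ≤ 3) = 0.95429

0.954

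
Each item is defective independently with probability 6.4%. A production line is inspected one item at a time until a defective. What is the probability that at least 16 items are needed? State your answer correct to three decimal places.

0.371

Y = number of items to the first success; geometric, p = 0.064.
P(Y > 15) = P(first 15 all fail) = (1−p)^15 = 0.37080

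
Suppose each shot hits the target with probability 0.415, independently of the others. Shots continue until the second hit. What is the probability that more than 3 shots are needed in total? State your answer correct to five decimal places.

0.62627

Needing more than 3 shots ⇔ fewer than 2 successes in the first 3. With X ~ Binomial(3, 0.415), P(Y > 3) = P(X ≤ 1).
  k=0: C(3,0)·0.415^0·0.585^3 = 0.2002016
  k=1: C(3,1)·0.415^1·0.585^2 = 0.4260701
P(X ≤ 1) = 0.6262718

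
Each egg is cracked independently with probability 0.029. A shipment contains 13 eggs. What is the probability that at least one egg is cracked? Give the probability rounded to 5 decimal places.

0.31790

P(at least one) = 1 − P(none) = 1 − (1 − 0.029)^13
= 1 − 0.6821030 = 0.3178970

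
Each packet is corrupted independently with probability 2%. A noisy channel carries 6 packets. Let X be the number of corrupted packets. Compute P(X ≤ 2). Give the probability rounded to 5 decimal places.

X ~ Binomial(6, 0.02); P(X ≤ 2) = Σ C(6,k) p^k (1−p)^(6−k) over k:
  k=0: C(6,0)·0.02^0·0.98^6 = 0.8858424
  k=1: C(6,1)·0.02^1·0.98^5 = 0.1084705
  k=2: C(6,2)·0.02^2·0.98^4 = 0.0055342
Total = 0.9998471

0.99985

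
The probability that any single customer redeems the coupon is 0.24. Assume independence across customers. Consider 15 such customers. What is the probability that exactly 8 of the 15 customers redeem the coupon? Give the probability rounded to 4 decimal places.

X ~ Binomial(n=15, p=0.24).
P(X=8) = C(15,8) · p^8 · (1−p)^7
= 6435 · 1.1008e-05 · 0.14645 = 0.010374

0.0104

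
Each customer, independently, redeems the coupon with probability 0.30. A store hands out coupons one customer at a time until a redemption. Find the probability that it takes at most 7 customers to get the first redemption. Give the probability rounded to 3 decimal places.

Y = number of customers to the first success; geometric, p = 0.30.
P(Y ≤ 7) = 1 − (1−p)^7 = 1 − 0.08235 = 0.91765

0.918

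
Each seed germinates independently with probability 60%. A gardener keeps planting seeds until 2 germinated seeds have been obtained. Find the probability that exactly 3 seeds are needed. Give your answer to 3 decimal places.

0.288

Y = trial on which the second success occurs; negative binomial, r=2, p=0.60.
P(Y=3) = C(2,1) · p^2 · (1−p)^1
= 2 · 0.36 · 0.4 = 0.28800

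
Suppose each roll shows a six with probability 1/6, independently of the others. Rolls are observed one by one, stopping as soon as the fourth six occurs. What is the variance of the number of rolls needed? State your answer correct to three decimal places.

120.000

Y = total rolls until the fourth success; negative binomial with r=4, p=0.166667.
Var(Y) = r(1−p)/p² = 4·0.833333 / 0.166667² = 120.00000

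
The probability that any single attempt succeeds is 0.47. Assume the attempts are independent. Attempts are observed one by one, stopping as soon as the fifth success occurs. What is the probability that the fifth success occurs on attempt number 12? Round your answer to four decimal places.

0.0889

Y = trial on which the fifth success occurs; negative binomial, r=5, p=0.47.
P(Y=12) = C(11,4) · p^5 · (1−p)^7
= 330 · 0.022935 · 0.011747 = 0.088907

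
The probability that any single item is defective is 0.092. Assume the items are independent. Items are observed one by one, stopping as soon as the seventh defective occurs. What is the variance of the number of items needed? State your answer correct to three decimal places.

Y = total items until the seventh success; negative binomial with r=7, p=0.092.
Var(Y) = r(1−p)/p² = 7·0.908 / 0.092² = 750.94518

750.945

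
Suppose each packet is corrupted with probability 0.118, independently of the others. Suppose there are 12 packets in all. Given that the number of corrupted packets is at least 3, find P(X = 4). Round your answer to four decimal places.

X ~ Binomial(12, 0.118). Want P(X=4 | X≥3) = P(X=4) / P(X≥3).
P(X=4) = C(12,4)·0.118^4·0.882^8 = 0.035146
P(X≥3) = 1 − 0.221627 − 0.355810 − 0.261815 = 0.160749
Ratio = 0.035146 / 0.160749 = 0.218643

0.2186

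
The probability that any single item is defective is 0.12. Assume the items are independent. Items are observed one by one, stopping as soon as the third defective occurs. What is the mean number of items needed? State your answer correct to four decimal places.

25.0000

Y = total items until the third success; negative binomial with r=3, p=0.12.
E[Y] = r / p = 3 / 0.12 = 25.000000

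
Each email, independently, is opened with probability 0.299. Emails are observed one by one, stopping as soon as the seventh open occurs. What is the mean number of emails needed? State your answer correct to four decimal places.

Y = total emails until the seventh success; negative binomial with r=7, p=0.299.
E[Y] = r / p = 7 / 0.299 = 23.411371

23.4114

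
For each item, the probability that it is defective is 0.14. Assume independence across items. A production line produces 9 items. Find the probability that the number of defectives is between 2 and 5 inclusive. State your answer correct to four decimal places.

0.3652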